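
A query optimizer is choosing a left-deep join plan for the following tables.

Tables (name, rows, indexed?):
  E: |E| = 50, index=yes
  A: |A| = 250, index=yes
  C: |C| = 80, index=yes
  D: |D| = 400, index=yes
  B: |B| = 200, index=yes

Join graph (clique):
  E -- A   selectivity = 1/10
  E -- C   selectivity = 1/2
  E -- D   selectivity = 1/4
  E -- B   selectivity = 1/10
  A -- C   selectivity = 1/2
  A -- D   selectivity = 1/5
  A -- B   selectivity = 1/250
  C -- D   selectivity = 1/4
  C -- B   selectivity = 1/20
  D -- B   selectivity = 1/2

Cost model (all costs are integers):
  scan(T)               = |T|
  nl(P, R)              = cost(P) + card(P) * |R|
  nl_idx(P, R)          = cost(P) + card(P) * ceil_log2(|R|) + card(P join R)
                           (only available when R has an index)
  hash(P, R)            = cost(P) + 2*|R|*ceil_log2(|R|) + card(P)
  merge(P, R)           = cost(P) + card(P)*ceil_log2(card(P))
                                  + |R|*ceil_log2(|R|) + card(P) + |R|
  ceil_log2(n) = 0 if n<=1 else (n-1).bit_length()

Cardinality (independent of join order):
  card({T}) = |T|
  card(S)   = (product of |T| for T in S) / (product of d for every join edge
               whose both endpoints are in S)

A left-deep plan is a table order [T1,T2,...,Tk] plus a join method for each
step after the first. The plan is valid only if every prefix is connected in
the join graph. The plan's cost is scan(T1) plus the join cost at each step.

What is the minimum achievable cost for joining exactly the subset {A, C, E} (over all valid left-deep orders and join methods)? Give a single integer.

Selinger DP over subsets of {A,C,E}:
  {E}: scan cost=50, card=50
  {A}: scan cost=250, card=250
  {C}: scan cost=80, card=80
  {AE}: card=1250; try (E,hash)→1100, (A,nl_idx)→1700, (A,merge)→2650, (E,merge)→2850, (E,nl_idx)→3000, (A,hash)→4100 …(+2); best=1100 via (E,hash)
  {CE}: card=2000; try (E,hash)→760, (C,merge)→1040, (E,merge)→1070, (C,hash)→1220, (C,nl_idx)→2400, (E,nl_idx)→2560 …(+2); best=760 via (E,hash)
  {AC}: card=10000; try (C,hash)→1620, (A,merge)→2970, (C,merge)→3140, (A,hash)→4160, (A,nl_idx)→10720, (C,nl_idx)→12000 …(+2); best=1620 via (C,hash)
  {ACE}: card=25000; try (C,hash)→3470, (A,hash)→6760, (E,hash)→12220, (C,merge)→16740, (A,merge)→27010, (C,nl_idx)→34850 …(+6); best=3470 via (C,hash)

3470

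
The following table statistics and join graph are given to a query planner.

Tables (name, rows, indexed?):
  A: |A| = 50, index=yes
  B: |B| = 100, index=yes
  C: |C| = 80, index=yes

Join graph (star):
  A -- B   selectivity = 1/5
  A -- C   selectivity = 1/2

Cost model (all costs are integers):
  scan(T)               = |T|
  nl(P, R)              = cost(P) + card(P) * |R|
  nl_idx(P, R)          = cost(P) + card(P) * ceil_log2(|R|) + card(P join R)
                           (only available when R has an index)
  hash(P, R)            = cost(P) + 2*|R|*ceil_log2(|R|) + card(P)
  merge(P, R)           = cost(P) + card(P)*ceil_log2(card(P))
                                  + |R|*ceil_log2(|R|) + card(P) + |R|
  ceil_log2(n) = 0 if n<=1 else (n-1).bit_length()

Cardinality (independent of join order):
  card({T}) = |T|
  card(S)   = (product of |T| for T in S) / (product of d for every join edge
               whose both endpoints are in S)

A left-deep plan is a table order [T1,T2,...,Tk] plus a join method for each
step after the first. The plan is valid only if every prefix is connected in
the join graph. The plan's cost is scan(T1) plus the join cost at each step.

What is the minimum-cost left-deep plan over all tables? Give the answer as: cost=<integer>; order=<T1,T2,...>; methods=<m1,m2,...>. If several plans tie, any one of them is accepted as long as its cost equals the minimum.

cost=2920; order=B,A,C; methods=hash,hash

Selinger DP (subsets sized 1..n):
  {A}: scan cost=50, card=50
  {B}: scan cost=100, card=100
  {C}: scan cost=80, card=80
  {AB}: card=1000; try (A,hash)→800, (B,merge)→1200, (A,merge)→1250, (B,nl_idx)→1400, (B,hash)→1500, (A,nl_idx)→1700 …(+2); best=800 via (A,hash)
  {AC}: card=2000; try (A,hash)→760, (C,merge)→1040, (A,merge)→1070, (C,hash)→1220, (C,nl_idx)→2400, (A,nl_idx)→2560 …(+2); best=760 via (A,hash)
  {ABC}: card=40000; try (C,hash)→2920, (B,hash)→4160, (C,merge)→12440, (B,merge)→25560, (C,nl_idx)→47800, (B,nl_idx)→54760 …(+2); best=2920 via (C,hash)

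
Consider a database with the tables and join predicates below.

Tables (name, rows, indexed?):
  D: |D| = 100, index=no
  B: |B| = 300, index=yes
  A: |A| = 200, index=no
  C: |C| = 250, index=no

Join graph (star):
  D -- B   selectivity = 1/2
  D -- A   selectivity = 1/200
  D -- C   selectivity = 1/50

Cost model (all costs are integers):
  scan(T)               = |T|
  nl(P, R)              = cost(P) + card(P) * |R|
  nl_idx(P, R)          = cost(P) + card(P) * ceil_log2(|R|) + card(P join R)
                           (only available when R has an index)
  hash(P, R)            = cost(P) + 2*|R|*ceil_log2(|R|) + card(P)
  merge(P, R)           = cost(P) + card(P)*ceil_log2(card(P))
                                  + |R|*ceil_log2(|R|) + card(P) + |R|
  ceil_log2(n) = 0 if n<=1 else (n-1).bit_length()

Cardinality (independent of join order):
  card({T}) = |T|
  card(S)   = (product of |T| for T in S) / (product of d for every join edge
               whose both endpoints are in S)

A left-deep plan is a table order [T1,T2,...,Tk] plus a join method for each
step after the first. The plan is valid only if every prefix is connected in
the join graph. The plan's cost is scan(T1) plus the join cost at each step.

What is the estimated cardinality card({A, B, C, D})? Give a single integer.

Tables in S: A(200), B(300), C(250), D(100)
Edges inside S: D-B(d=2), D-A(d=200), D-C(d=50)
numerator = 200 * 300 * 250 * 100 = 1500000000
denominator = 2 * 200 * 50 = 20000
card(S) = 1500000000 / 20000 = 75000

75000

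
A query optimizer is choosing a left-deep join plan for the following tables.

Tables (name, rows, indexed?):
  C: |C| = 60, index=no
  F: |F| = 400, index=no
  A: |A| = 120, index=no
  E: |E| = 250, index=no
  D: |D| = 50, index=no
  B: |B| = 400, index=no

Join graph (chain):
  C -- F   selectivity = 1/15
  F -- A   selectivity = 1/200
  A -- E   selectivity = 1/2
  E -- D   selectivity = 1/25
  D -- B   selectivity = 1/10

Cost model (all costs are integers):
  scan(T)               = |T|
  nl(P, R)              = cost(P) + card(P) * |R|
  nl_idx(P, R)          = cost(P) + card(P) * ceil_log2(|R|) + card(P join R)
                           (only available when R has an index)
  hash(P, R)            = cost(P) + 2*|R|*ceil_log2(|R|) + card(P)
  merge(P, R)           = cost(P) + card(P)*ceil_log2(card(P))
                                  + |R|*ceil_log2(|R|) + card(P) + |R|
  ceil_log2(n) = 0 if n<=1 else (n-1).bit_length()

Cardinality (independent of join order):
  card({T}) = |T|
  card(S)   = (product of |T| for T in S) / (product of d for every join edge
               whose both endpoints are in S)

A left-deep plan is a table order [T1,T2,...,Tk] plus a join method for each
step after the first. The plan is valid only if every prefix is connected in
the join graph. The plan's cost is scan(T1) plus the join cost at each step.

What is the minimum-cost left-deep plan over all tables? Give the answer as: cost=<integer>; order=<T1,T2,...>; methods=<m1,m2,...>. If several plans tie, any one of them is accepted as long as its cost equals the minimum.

cost=345240; order=F,A,E,D,C,B; methods=hash,hash,hash,hash,hash

Selinger DP (subsets sized 1..n):
  {C}: scan cost=60, card=60
  {F}: scan cost=400, card=400
  {A}: scan cost=120, card=120
  {E}: scan cost=250, card=250
  {D}: scan cost=50, card=50
  {B}: scan cost=400, card=400
  {CF}: card=1600; try (C,hash)→1520, (F,merge)→4480, (C,merge)→4820, (F,hash)→7320, (F,nl)→24060, (C,nl)→24400; best=1520 via (C,hash)
  {AF}: card=240; try (A,hash)→2480, (F,merge)→5080, (A,merge)→5360, (F,hash)→7440, (F,nl)→48120, (A,nl)→48400; best=2480 via (A,hash)
  {AE}: card=15000; try (A,hash)→2180, (E,merge)→3330, (A,merge)→3460, (E,hash)→4240, (E,nl)→30120, (A,nl)→30250; best=2180 via (A,hash)
  {DE}: card=500; try (D,hash)→1100, (E,merge)→2650, (D,merge)→2850, (E,hash)→4100, (E,nl)→12550, (D,nl)→12750; best=1100 via (D,hash)
  {BD}: card=2000; try (D,hash)→1400, (B,merge)→4400, (D,merge)→4750, (B,hash)→7300, (B,nl)→20050, (D,nl)→20400; best=1400 via (D,hash)
  {ACF}: card=960; try (C,hash)→3440, (A,hash)→4800, (C,merge)→5060, (C,nl)→16880, (A,merge)→21680, (A,nl)→193520; best=3440 via (C,hash)
  {AEF}: card=30000; try (E,hash)→6720, (E,merge)→6890, (F,hash)→24380, (E,nl)→62480, (F,merge)→231180, (F,nl)→6002180; best=6720 via (E,hash)
  {ADE}: card=30000; try (A,hash)→3280, (A,merge)→7060, (D,hash)→17780, (A,nl)→61100, (D,merge)→227530, (D,nl)→752180; best=3280 via (A,hash)
  {BDE}: card=20000; try (E,hash)→7400, (B,hash)→8800, (B,merge)→10100, (E,merge)→27650, (B,nl)→201100, (E,nl)→501400; best=7400 via (E,hash)
  {ACEF}: card=120000; try (E,hash)→8400, (E,merge)→16250, (C,hash)→37440, (E,nl)→243440, (C,merge)→487140, (C,nl)→1806720; best=8400 via (E,hash)
  {ADEF}: card=60000; try (D,hash)→37320, (F,hash)→40480, (D,merge)→487070, (F,merge)→487280, (D,nl)→1506720, (F,nl)→12003280; best=37320 via (D,hash)
  {ABDE}: card=1200000; try (A,hash)→29080, (B,hash)→40480, (A,merge)→328360, (B,merge)→487280, (A,nl)→2407400, (B,nl)→12003280; best=29080 via (A,hash)
  {ACDEF}: card=240000; try (C,hash)→98040, (D,hash)→129000, (C,merge)→1057740, (D,merge)→2168750, (C,nl)→3637320, (D,nl)→6008400; best=98040 via (C,hash)
  {ABDEF}: card=2400000; try (B,hash)→104520, (B,merge)→1061320, (F,hash)→1236280, (B,nl)→24037320, (F,merge)→26433080, (F,nl)→480029080; best=104520 via (B,hash)
  {ABCDEF}: card=9600000; try (B,hash)→345240, (C,hash)→2505240, (B,merge)→4662040, (C,merge)→55304940, (B,nl)→96098040, (C,nl)→144104520; best=345240 via (B,hash)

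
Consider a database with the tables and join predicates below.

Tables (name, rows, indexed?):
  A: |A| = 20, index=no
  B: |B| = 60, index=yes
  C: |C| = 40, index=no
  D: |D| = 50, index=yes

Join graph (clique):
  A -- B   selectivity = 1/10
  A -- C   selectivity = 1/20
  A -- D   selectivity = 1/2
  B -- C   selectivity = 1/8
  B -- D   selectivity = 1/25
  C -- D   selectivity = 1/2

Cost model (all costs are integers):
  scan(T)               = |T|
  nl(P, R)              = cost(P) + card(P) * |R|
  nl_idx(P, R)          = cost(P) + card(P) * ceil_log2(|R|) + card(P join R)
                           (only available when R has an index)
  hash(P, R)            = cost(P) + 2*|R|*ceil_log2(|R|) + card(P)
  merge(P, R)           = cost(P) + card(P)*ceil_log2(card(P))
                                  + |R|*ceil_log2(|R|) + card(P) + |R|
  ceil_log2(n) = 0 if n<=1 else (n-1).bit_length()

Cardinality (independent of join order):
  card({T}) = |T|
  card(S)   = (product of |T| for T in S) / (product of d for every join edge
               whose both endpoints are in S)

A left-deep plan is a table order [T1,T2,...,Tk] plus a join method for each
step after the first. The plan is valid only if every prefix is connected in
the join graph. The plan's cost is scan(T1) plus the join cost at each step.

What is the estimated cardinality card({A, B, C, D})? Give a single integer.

15

Tables in S: A(20), B(60), C(40), D(50)
Edges inside S: A-B(d=10), A-C(d=20), A-D(d=2), B-C(d=8), B-D(d=25), C-D(d=2)
numerator = 20 * 60 * 40 * 50 = 2400000
denominator = 10 * 20 * 2 * 8 * 25 * 2 = 160000
card(S) = 2400000 / 160000 = 15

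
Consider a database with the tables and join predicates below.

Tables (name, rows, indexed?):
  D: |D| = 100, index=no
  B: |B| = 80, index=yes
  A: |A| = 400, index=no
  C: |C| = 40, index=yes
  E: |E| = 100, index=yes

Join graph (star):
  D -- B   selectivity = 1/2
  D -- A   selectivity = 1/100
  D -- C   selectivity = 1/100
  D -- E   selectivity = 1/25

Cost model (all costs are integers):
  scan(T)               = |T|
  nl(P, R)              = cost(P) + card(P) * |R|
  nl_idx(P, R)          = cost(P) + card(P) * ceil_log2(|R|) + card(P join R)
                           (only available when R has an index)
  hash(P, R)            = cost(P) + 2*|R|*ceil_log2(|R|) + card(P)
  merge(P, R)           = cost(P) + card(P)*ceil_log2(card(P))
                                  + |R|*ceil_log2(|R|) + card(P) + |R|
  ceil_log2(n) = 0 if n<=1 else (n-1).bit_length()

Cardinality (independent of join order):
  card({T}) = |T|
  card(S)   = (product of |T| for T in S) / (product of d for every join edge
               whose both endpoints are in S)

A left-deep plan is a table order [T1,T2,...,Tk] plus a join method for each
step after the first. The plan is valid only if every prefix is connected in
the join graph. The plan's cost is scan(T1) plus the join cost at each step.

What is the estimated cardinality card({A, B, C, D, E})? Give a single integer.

25600

Tables in S: A(400), B(80), C(40), D(100), E(100)
Edges inside S: D-B(d=2), D-A(d=100), D-C(d=100), D-E(d=25)
numerator = 400 * 80 * 40 * 100 * 100 = 12800000000
denominator = 2 * 100 * 100 * 25 = 500000
card(S) = 12800000000 / 500000 = 25600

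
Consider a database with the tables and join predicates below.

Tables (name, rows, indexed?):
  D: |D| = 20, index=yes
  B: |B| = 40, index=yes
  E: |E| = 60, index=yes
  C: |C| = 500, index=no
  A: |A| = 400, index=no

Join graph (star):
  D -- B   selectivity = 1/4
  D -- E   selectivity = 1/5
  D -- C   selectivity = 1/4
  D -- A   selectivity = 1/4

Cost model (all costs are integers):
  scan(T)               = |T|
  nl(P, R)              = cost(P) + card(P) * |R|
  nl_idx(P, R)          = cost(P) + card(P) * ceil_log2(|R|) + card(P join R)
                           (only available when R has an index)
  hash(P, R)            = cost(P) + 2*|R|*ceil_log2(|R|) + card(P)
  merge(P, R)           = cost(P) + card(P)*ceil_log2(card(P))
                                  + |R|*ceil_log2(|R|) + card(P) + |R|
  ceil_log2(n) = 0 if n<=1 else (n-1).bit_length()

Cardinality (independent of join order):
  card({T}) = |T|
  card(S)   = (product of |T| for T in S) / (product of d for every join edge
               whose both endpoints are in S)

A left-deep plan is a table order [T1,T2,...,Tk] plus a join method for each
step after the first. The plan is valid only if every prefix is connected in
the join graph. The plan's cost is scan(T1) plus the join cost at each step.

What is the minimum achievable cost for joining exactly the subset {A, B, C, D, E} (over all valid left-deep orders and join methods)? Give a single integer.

Selinger DP over subsets of {A,B,C,D,E}:
  {D}: scan cost=20, card=20
  {B}: scan cost=40, card=40
  {E}: scan cost=60, card=60
  {C}: scan cost=500, card=500
  {A}: scan cost=400, card=400
  {BD}: card=200; try (D,hash)→280, (B,nl_idx)→340, (B,merge)→420, (D,merge)→440, (D,nl_idx)→440, (B,hash)→520 …(+2); best=280 via (D,hash)
  {DE}: card=240; try (D,hash)→320, (E,nl_idx)→380, (E,merge)→560, (D,merge)→600, (D,nl_idx)→600, (E,hash)→760 …(+2); best=320 via (D,hash)
  {CD}: card=2500; try (D,hash)→1200, (C,merge)→5140, (D,nl_idx)→5500, (D,merge)→5620, (C,hash)→9040, (C,nl)→10020 …(+1); best=1200 via (D,hash)
  {AD}: card=2000; try (D,hash)→1000, (A,merge)→4140, (D,nl_idx)→4400, (D,merge)→4520, (A,hash)→7240, (A,nl)→8020 …(+1); best=1000 via (D,hash)
  {BDE}: card=2400; try (B,hash)→1040, (E,hash)→1200, (E,merge)→2500, (B,merge)→2760, (E,nl_idx)→3880, (B,nl_idx)→4160 …(+2); best=1040 via (B,hash)
  {BCD}: card=25000; try (B,hash)→4180, (C,merge)→7080, (C,hash)→9480, (B,merge)→33980, (B,nl_idx)→41200, (C,nl)→100280 …(+1); best=4180 via (B,hash)
  {ABD}: card=20000; try (B,hash)→3480, (A,merge)→6080, (A,hash)→7680, (B,merge)→25280, (B,nl_idx)→33000, (A,nl)→80280 …(+1); best=3480 via (B,hash)
  {CDE}: card=30000; try (E,hash)→4420, (C,merge)→7480, (C,hash)→9560, (E,merge)→34120, (E,nl_idx)→46200, (C,nl)→120320 …(+1); best=4420 via (E,hash)
  {ADE}: card=24000; try (E,hash)→3720, (A,merge)→6480, (A,hash)→7760, (E,merge)→25420, (E,nl_idx)→37000, (A,nl)→96320 …(+1); best=3720 via (E,hash)
  {ACD}: card=250000; try (A,hash)→10900, (C,hash)→12000, (C,merge)→30000, (A,merge)→37700, (C,nl)→1001000, (A,nl)→1001200; best=10900 via (A,hash)
  {BCDE}: card=300000; try (C,hash)→12440, (E,hash)→29900, (B,hash)→34900, (C,merge)→37240, (E,merge)→404600, (E,nl_idx)→454180 …(+5); best=12440 via (C,hash)
  {ABDE}: card=240000; try (A,hash)→10640, (E,hash)→24200, (B,hash)→28200, (A,merge)→36240, (E,merge)→323900, (E,nl_idx)→363480 …(+5); best=10640 via (A,hash)
  {ABCD}: card=2500000; try (C,hash)→32480, (A,hash)→36380, (B,hash)→261380, (C,merge)→328480, (A,merge)→408180, (B,nl_idx)→4010900 …(+4); best=32480 via (C,hash)
  {ACDE}: card=3000000; try (C,hash)→36720, (A,hash)→41620, (E,hash)→261620, (C,merge)→392720, (A,merge)→488420, (E,nl_idx)→4510900 …(+4); best=36720 via (C,hash)
  {ABCDE}: card=30000000; try (C,hash)→259640, (A,hash)→319640, (E,hash)→2533200, (B,hash)→3037200, (C,merge)→4575640, (A,merge)→6016440 …(+8); best=259640 via (C,hash)

259640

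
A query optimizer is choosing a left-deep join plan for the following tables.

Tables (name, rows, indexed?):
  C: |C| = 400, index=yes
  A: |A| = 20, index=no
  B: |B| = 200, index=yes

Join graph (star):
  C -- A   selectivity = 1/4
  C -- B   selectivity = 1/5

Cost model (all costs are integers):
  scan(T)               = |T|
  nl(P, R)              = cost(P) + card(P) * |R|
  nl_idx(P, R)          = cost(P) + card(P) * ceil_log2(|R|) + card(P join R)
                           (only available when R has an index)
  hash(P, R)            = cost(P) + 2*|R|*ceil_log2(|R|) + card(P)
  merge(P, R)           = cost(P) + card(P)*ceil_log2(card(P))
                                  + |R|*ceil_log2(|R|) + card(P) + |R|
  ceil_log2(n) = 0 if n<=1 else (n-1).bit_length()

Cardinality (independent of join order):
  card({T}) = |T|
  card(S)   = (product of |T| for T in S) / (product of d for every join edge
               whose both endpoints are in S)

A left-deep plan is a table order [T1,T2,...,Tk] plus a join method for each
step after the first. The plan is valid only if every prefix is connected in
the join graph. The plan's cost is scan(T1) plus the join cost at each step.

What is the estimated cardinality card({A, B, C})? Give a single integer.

Tables in S: A(20), B(200), C(400)
Edges inside S: C-A(d=4), C-B(d=5)
numerator = 20 * 200 * 400 = 1600000
denominator = 4 * 5 = 20
card(S) = 1600000 / 20 = 80000

80000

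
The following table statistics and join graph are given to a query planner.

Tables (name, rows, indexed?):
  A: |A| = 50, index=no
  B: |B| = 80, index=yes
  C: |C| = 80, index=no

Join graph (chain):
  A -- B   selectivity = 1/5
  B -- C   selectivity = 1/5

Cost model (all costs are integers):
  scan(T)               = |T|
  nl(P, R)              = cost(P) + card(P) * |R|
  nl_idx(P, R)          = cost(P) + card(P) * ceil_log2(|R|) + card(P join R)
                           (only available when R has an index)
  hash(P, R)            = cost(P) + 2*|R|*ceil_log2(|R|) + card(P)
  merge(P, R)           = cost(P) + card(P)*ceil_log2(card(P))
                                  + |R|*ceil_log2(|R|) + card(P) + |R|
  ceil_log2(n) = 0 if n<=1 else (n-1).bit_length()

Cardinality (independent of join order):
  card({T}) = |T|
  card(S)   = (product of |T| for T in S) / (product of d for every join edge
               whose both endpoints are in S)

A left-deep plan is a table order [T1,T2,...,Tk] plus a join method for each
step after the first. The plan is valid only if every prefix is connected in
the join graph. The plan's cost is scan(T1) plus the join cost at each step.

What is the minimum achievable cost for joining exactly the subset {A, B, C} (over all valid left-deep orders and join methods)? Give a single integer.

Selinger DP over subsets of {A,B,C}:
  {A}: scan cost=50, card=50
  {B}: scan cost=80, card=80
  {C}: scan cost=80, card=80
  {AB}: card=800; try (A,hash)→760, (B,merge)→1040, (A,merge)→1070, (B,nl_idx)→1200, (B,hash)→1220, (B,nl)→4050 …(+1); best=760 via (A,hash)
  {BC}: card=1280; try (C,hash)→1280, (B,hash)→1280, (C,merge)→1360, (B,merge)→1360, (B,nl_idx)→1920, (C,nl)→6480 …(+1); best=1280 via (C,hash)
  {ABC}: card=12800; try (C,hash)→2680, (A,hash)→3160, (C,merge)→10200, (A,merge)→16990, (C,nl)→64760, (A,nl)→65280; best=2680 via (C,hash)

2680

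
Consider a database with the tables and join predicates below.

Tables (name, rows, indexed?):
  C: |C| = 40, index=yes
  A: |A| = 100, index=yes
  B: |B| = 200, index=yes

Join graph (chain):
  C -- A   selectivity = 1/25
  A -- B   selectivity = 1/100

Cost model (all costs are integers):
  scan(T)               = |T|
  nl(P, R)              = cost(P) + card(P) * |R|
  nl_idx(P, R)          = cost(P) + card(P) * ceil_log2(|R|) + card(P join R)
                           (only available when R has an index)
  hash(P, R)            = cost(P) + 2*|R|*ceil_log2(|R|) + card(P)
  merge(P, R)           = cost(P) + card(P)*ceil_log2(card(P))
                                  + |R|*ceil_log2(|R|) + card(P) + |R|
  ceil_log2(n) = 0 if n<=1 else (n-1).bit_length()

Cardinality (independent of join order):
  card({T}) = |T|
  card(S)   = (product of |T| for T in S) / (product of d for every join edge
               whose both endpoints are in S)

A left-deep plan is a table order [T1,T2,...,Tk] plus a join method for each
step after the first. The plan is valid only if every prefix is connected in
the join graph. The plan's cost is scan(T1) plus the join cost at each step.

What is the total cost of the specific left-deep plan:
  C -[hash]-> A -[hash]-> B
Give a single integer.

step 1: scan C: cost=40, card=40
step 2: join A via hash
    card(P join A) = 40*100/(25) = 160
    cost = 40 + 2*100*7 + 40 = 1480
step 3: join B via hash
    card(P join B) = 160*200/(100) = 320
    cost = 1480 + 2*200*8 + 160 = 4840

4840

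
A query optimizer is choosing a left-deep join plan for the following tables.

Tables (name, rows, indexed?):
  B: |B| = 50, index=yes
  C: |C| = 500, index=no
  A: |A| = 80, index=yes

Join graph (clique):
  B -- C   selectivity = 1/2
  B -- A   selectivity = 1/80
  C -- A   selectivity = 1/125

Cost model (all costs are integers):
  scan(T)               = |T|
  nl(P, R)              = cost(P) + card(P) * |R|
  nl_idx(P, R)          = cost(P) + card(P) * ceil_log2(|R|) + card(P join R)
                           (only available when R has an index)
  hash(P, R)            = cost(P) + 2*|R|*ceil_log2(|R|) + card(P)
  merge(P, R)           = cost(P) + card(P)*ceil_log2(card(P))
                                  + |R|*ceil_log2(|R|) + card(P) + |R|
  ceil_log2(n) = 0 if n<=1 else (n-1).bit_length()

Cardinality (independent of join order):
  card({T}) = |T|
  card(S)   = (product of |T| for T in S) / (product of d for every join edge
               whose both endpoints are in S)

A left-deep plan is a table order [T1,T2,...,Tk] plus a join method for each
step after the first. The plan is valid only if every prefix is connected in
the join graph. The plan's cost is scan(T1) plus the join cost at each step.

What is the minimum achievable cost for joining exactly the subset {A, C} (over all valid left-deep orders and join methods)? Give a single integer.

Selinger DP over subsets of {A,C}:
  {C}: scan cost=500, card=500
  {A}: scan cost=80, card=80
  {AC}: card=320; try (A,hash)→2120, (A,nl_idx)→4320, (C,merge)→5720, (A,merge)→6140, (C,hash)→9160, (C,nl)→40080 …(+1); best=2120 via (A,hash)

2120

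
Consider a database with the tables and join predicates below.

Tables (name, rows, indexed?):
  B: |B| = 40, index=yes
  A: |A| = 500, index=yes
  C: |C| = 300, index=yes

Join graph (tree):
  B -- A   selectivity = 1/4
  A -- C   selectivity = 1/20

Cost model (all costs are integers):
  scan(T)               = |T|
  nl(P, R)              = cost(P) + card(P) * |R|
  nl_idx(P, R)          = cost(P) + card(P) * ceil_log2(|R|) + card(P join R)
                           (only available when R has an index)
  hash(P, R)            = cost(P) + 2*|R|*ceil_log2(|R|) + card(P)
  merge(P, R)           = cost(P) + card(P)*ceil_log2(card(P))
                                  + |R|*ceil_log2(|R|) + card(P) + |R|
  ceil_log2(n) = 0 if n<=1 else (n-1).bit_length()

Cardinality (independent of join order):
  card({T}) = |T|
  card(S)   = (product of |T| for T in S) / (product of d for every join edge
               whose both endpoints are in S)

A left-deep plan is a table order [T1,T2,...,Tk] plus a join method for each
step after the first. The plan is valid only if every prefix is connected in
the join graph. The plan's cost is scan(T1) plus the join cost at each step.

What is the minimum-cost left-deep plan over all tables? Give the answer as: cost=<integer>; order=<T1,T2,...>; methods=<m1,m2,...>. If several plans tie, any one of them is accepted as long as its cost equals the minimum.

cost=11880; order=A,B,C; methods=hash,hash

Selinger DP (subsets sized 1..n):
  {B}: scan cost=40, card=40
  {A}: scan cost=500, card=500
  {C}: scan cost=300, card=300
  {AB}: card=5000; try (B,hash)→1480, (A,merge)→5320, (A,nl_idx)→5400, (B,merge)→5780, (B,nl_idx)→8500, (A,hash)→9080 …(+2); best=1480 via (B,hash)
  {AC}: card=7500; try (C,hash)→6400, (A,merge)→8300, (C,merge)→8500, (A,hash)→9600, (A,nl_idx)→10500, (C,nl_idx)→12500 …(+2); best=6400 via (C,hash)
  {ABC}: card=75000; try (C,hash)→11880, (B,hash)→14380, (C,merge)→74480, (B,merge)→111680, (C,nl_idx)→121480, (B,nl_idx)→126400 …(+2); best=11880 via (C,hash)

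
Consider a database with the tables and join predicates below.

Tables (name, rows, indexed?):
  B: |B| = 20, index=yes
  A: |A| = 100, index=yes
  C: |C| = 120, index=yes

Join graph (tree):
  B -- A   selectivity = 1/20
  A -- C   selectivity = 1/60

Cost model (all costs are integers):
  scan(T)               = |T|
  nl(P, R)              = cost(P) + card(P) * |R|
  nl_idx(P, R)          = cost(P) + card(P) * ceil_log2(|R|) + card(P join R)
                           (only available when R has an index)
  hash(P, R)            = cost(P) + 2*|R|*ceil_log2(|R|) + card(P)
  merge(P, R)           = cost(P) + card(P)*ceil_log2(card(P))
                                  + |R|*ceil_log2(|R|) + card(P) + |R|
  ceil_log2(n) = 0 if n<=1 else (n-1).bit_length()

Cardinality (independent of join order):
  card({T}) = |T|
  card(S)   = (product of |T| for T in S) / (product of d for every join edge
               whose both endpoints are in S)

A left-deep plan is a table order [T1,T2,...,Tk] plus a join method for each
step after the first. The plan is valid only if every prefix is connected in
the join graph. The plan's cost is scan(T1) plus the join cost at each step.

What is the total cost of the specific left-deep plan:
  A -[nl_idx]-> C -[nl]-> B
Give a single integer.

step 1: scan A: cost=100, card=100
step 2: join C via nl_idx
    card(P join C) = 100*120/(60) = 200
    cost = 100 + 100*7 + 200 = 1000
step 3: join B via nl
    card(P join B) = 200*20/(20) = 200
    cost = 1000 + 200*20 = 5000

5000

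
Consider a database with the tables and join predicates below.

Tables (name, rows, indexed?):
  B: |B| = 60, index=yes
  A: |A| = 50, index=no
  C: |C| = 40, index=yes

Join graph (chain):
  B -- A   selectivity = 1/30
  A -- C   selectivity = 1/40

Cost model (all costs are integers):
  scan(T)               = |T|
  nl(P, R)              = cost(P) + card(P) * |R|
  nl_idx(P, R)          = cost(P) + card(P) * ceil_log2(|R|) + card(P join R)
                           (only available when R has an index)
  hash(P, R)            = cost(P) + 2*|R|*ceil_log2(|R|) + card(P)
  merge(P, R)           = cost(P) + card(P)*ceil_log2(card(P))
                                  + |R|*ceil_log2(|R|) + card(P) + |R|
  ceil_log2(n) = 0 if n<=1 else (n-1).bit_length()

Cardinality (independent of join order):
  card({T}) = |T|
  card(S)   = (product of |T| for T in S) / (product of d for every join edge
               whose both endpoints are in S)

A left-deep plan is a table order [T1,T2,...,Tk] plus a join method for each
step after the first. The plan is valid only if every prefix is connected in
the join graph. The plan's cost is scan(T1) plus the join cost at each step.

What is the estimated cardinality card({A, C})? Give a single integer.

50

Tables in S: A(50), C(40)
Edges inside S: A-C(d=40)
numerator = 50 * 40 = 2000
denominator = 40 = 40
card(S) = 2000 / 40 = 50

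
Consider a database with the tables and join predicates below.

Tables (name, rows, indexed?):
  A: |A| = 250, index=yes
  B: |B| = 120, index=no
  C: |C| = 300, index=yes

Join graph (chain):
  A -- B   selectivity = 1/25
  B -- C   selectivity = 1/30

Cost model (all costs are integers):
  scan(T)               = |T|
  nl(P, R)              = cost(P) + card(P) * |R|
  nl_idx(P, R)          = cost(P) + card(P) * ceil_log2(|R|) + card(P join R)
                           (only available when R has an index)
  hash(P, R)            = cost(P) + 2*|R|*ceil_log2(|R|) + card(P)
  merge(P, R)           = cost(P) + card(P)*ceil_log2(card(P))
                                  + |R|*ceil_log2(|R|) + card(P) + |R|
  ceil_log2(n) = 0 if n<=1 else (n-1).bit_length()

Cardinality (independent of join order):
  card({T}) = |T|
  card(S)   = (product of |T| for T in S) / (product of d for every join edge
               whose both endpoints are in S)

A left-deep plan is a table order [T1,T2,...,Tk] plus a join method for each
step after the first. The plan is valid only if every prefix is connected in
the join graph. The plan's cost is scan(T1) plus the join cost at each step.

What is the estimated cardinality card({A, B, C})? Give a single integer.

12000

Tables in S: A(250), B(120), C(300)
Edges inside S: A-B(d=25), B-C(d=30)
numerator = 250 * 120 * 300 = 9000000
denominator = 25 * 30 = 750
card(S) = 9000000 / 750 = 12000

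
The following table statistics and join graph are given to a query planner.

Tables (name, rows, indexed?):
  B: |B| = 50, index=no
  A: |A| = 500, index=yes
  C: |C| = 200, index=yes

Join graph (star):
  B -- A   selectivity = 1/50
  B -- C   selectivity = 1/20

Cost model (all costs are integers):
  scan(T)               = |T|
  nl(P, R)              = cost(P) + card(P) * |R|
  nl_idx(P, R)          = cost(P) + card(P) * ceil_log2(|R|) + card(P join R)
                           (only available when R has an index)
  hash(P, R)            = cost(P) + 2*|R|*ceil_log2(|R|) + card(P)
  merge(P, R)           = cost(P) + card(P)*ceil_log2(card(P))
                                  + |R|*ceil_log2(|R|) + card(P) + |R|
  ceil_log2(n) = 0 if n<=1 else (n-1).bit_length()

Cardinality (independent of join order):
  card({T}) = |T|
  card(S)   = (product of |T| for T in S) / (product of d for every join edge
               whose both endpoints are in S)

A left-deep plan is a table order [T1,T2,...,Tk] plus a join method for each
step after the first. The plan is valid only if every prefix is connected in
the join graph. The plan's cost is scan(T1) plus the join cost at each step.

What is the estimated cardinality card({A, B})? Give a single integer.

Tables in S: A(500), B(50)
Edges inside S: B-A(d=50)
numerator = 500 * 50 = 25000
denominator = 50 = 50
card(S) = 25000 / 50 = 500

500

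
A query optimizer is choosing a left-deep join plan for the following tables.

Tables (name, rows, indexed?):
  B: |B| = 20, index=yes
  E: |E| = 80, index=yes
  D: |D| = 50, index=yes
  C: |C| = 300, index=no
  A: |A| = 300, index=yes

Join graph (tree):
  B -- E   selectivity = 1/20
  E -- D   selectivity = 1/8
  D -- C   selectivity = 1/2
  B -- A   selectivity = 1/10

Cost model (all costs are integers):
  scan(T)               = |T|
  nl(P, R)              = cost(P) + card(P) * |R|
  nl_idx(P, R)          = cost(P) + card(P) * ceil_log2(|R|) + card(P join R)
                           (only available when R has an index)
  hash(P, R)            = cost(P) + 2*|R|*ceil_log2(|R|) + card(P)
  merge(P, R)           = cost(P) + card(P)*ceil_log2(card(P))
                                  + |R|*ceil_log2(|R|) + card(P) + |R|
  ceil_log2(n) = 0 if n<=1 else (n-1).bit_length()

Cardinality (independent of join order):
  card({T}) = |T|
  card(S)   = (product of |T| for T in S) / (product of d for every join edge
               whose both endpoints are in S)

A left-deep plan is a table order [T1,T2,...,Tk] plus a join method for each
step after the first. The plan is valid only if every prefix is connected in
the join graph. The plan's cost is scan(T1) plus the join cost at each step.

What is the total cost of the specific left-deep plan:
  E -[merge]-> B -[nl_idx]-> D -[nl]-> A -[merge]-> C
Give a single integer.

379820

step 1: scan E: cost=80, card=80
step 2: join B via merge
    card(P join B) = 80*20/(20) = 80
    cost = 80 + 80*7 + 20*5 + 80 + 20 = 840
step 3: join D via nl_idx
    card(P join D) = 80*50/(8) = 500
    cost = 840 + 80*6 + 500 = 1820
step 4: join A via nl
    card(P join A) = 500*300/(10) = 15000
    cost = 1820 + 500*300 = 151820
step 5: join C via merge
    card(P join C) = 15000*300/(2) = 2250000
    cost = 151820 + 15000*14 + 300*9 + 15000 + 300 = 379820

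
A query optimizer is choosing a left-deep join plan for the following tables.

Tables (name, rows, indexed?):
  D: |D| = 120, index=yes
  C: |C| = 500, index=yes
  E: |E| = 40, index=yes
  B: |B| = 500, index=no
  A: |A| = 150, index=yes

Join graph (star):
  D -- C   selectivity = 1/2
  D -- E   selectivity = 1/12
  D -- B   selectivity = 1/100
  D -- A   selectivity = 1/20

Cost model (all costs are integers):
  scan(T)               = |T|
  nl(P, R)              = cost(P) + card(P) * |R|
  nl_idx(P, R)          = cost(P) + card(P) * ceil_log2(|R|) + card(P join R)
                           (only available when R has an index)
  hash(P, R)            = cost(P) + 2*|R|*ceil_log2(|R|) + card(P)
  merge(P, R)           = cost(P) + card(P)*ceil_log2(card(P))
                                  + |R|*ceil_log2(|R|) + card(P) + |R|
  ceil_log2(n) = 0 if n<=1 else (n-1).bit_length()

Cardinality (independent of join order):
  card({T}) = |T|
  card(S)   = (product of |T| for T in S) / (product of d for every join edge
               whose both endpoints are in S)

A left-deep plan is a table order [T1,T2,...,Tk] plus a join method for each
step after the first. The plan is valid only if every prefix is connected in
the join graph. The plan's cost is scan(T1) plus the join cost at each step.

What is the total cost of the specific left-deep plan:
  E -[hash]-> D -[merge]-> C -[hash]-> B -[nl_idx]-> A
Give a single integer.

step 1: scan E: cost=40, card=40
step 2: join D via hash
    card(P join D) = 40*120/(12) = 400
    cost = 40 + 2*120*7 + 40 = 1760
step 3: join C via merge
    card(P join C) = 400*500/(2) = 100000
    cost = 1760 + 400*9 + 500*9 + 400 + 500 = 10760
step 4: join B via hash
    card(P join B) = 100000*500/(100) = 500000
    cost = 10760 + 2*500*9 + 100000 = 119760
step 5: join A via nl_idx
    card(P join A) = 500000*150/(20) = 3750000
    cost = 119760 + 500000*8 + 3750000 = 7869760

7869760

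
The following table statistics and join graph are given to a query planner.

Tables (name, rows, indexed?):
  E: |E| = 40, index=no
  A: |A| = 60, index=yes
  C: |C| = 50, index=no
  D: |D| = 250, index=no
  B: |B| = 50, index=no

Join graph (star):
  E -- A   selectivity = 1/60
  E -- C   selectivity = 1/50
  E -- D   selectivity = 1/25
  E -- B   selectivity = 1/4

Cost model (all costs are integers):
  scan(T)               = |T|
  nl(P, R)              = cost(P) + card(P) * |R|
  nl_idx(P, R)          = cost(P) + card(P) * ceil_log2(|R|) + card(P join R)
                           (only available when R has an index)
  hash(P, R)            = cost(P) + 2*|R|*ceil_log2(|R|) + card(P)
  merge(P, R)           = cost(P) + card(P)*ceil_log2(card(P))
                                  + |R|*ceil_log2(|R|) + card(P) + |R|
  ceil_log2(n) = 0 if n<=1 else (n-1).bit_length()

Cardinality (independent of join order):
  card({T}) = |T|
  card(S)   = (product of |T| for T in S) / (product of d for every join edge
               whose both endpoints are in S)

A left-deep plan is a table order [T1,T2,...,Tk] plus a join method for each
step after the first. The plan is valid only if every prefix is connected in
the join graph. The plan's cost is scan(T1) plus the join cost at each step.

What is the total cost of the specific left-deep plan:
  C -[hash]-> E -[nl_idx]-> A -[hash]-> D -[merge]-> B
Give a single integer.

step 1: scan C: cost=50, card=50
step 2: join E via hash
    card(P join E) = 50*40/(50) = 40
    cost = 50 + 2*40*6 + 50 = 580
step 3: join A via nl_idx
    card(P join A) = 40*60/(60) = 40
    cost = 580 + 40*6 + 40 = 860
step 4: join D via hash
    card(P join D) = 40*250/(25) = 400
    cost = 860 + 2*250*8 + 40 = 4900
step 5: join B via merge
    card(P join B) = 400*50/(4) = 5000
    cost = 4900 + 400*9 + 50*6 + 400 + 50 = 9250

9250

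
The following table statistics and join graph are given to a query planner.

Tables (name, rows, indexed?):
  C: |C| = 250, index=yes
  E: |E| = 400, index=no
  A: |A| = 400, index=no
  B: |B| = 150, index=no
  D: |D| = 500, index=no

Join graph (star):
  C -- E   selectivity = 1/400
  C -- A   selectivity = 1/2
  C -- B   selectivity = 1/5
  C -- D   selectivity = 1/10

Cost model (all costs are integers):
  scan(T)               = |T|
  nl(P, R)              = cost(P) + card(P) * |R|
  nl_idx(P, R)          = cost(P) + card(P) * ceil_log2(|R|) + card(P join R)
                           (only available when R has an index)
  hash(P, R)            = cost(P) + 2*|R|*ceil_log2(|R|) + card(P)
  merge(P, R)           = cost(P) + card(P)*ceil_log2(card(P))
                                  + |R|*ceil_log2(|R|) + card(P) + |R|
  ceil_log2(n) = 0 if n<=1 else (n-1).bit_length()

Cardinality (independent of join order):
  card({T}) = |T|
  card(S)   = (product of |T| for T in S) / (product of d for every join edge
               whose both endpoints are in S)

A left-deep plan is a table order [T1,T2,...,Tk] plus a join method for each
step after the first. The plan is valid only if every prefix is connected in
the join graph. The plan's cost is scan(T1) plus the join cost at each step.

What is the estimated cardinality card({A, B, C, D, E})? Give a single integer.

75000000

Tables in S: A(400), B(150), C(250), D(500), E(400)
Edges inside S: C-E(d=400), C-A(d=2), C-B(d=5), C-D(d=10)
numerator = 400 * 150 * 250 * 500 * 400 = 3000000000000
denominator = 400 * 2 * 5 * 10 = 40000
card(S) = 3000000000000 / 40000 = 75000000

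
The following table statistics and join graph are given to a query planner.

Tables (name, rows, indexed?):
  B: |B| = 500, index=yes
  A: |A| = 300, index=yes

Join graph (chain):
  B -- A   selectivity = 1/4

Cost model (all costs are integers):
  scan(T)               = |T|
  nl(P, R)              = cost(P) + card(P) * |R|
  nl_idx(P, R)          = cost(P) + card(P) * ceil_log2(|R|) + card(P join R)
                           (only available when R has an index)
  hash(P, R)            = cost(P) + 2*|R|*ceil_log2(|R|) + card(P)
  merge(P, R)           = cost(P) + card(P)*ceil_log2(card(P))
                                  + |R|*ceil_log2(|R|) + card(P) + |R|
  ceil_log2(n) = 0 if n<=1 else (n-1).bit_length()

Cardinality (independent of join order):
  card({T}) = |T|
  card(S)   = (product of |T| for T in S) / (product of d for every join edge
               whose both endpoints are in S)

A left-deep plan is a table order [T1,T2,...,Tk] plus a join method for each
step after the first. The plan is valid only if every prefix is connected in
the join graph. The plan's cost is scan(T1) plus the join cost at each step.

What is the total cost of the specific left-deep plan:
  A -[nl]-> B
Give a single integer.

step 1: scan A: cost=300, card=300
step 2: join B via nl
    card(P join B) = 300*500/(4) = 37500
    cost = 300 + 300*500 = 150300

150300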